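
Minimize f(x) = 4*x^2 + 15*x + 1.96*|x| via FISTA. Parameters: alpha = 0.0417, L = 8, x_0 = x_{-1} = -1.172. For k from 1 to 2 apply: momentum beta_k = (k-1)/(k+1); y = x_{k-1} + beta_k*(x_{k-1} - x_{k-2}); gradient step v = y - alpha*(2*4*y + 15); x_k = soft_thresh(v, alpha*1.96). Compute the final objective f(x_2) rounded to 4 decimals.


FISTA on f(x) = 4*x^2 + 15*x + 1.96*|x|
L = 8, alpha = 0.0417
Iteration 1: beta = 0.0, y = -1.172 + 0.0*(-1.172 + 1.172) = -1.172
  grad(y) = 5.624, v = y - alpha*grad = -1.4065
  prox(v) = soft_thresh(-1.4065, 0.0817) = -1.3248
Iteration 2: beta = 0.3333, y = -1.3248 + 0.3333*(-1.3248 + 1.172) = -1.3757
  grad(y) = 3.9943, v = y - alpha*grad = -1.5423
  prox(v) = soft_thresh(-1.5423, 0.0817) = -1.4605
f(x_2) = 4*(-1.4605)^2 + 15*(-1.4605) + 1.96*|-1.4605| = -10.5127


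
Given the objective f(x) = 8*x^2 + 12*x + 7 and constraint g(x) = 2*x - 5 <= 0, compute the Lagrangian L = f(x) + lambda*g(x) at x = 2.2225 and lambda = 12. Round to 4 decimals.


Step 1: Evaluate f(x).
f(2.2225) = 8*2.2225^2 + 12*2.2225 + 7 = 73.1861
Step 2: Evaluate g(x).
g(2.2225) = 2*2.2225 - 5 = -0.555
Step 3: Compute Lagrangian.
L = 73.1861 + 12*-0.555 = 66.5261


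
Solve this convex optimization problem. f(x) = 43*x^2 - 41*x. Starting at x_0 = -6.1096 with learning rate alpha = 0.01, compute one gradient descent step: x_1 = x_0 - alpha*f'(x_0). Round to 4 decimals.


We compute the gradient at x_0 and apply the update.
f'(x) = 86*x - 41
f'(-6.1096) = 86*-6.1096 - 41 = -566.4256
x_1 = -6.1096 - 0.01*-566.4256 = -0.4453


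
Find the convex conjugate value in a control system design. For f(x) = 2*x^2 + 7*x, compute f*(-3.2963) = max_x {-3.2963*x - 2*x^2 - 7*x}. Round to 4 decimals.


f*(y) = sup_x {y*x - a*x^2 - b*x} = sup_x {(y-b)*x - a*x^2}
FOC: (y - b) - 2a*x = 0 => x* = (y - b)/(2a)
x* = (-3.2963 - 7)/(2*2) = -2.5741
f*(-3.2963) = (y-b)^2/(4a) = (-3.2963 - 7)^2/(4*2)
= 106.0138/8 = 13.2517


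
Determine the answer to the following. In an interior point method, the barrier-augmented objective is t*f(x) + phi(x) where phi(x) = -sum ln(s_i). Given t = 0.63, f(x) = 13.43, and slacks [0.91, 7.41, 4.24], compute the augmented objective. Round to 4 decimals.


Step 1: Compute log-barrier.
ln values: [-0.0943, 2.0028, 1.4446]
phi = -(-0.0943 + 2.0028 + 1.4446) = -3.3531
Step 2: Compute augmented objective.
t*f(x) = 0.63*13.43 = 8.4609
Total = 8.4609 - 3.3531 = 5.1078


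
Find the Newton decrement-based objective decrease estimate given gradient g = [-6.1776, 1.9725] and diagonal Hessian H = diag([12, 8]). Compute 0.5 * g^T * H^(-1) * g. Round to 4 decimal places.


Step 1: H is diagonal, so H^(-1) * g = [-0.5148, 0.2466].
Step 2: g^T H^(-1) g = sum_i g_i^2 / H_ii
  = (-6.1776)^2/12 + (1.9725)^2/8
  = 3.1802 + 0.4863 = 3.6666
Step 3: Objective decrease = 0.5 * g^T H^(-1) g = 1.8333


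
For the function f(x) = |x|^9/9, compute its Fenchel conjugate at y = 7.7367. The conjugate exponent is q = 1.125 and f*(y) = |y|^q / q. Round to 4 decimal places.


The conjugate exponent q satisfies 1/p + 1/q = 1.
p = 9, so q = 9/(9 - 1) = 1.125
|y|^q = 7.7367^1.125 = 9.9914
f*(7.7367) = 9.9914 / 1.125 = 8.8812


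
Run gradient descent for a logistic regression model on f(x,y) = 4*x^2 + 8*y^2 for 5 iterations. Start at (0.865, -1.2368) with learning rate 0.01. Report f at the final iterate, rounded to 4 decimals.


Gradient descent on f(x,y) = 4*x^2 + 8*y^2.
Starting point: (0.865, -1.2368), alpha = 0.01
Step 1: grad_x = 2*4*0.865 = 6.92, grad_y = 2*8*-1.2368 = -19.7888
  x_1 = 0.865 - 0.01*6.92 = 0.7958
  y_1 = -1.2368 - 0.01*-19.7888 = -1.0389
Step 2: grad_x = 2*4*0.7958 = 6.3664, grad_y = 2*8*-1.0389 = -16.6226
  x_2 = 0.7958 - 0.01*6.3664 = 0.7321
  y_2 = -1.0389 - 0.01*-16.6226 = -0.8727
Step 3: grad_x = 2*4*0.7321 = 5.8571, grad_y = 2*8*-0.8727 = -13.963
  x_3 = 0.7321 - 0.01*5.8571 = 0.6736
  y_3 = -0.8727 - 0.01*-13.963 = -0.7331
Step 4: grad_x = 2*4*0.6736 = 5.3885, grad_y = 2*8*-0.7331 = -11.7289
  x_4 = 0.6736 - 0.01*5.3885 = 0.6197
  y_4 = -0.7331 - 0.01*-11.7289 = -0.6158
Step 5: grad_x = 2*4*0.6197 = 4.9574, grad_y = 2*8*-0.6158 = -9.8523
  x_5 = 0.6197 - 0.01*4.9574 = 0.5701
  y_5 = -0.6158 - 0.01*-9.8523 = -0.5172
f(0.5701, -0.5172) = 4*0.5701^2 + 8*(-0.5172)^2 = 3.4404


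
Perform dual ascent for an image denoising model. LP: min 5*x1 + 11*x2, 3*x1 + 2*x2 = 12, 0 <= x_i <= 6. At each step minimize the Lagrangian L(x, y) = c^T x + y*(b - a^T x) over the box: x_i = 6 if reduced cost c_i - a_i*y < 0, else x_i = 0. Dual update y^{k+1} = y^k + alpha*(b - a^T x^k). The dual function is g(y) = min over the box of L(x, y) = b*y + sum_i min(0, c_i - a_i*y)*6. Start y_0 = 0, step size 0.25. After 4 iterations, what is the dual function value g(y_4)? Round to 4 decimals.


Dual ascent for LP: min 5*x1 + 11*x2, 3*x1 + 2*x2 = 12, 0 <= x_i <= 6
Step 1: y^k = 0.0, reduced costs: (5.0, 11.0)
  x^k = (0.0, 0.0), subgradient = b - a^T x = 12.0
  y^{k+1} = 0.0 + 0.25*12.0 = 3.0
Step 2: y^k = 3.0, reduced costs: (-4.0, 5.0)
  x^k = (6.0, 0.0), subgradient = b - a^T x = -6.0
  y^{k+1} = 3.0 + 0.25*-6.0 = 1.5
Step 3: y^k = 1.5, reduced costs: (0.5, 8.0)
  x^k = (0.0, 0.0), subgradient = b - a^T x = 12.0
  y^{k+1} = 1.5 + 0.25*12.0 = 4.5
Step 4: y^k = 4.5, reduced costs: (-8.5, 2.0)
  x^k = (6.0, 0.0), subgradient = b - a^T x = -6.0
  y^{k+1} = 4.5 + 0.25*-6.0 = 3.0
Dual objective at y_4 = 3.0: reduced costs (-4.0, 5.0), box minimizer x = (6.0, 0.0)
g(y_4) = b*y + (c1 - a1*y)*x1 + (c2 - a2*y)*x2 = 12*3.0 + (-4.0)*6.0 + 5.0*0.0 = 36.0 - 24.0 + 0.0 = 12.0


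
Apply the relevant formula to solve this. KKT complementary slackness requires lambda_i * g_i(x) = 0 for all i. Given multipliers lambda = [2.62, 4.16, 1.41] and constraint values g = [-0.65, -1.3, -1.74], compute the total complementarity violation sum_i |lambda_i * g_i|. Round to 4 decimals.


KKT complementary slackness check:
lambda_1 * g_1 = 2.62 * -0.65 = -1.703
lambda_2 * g_2 = 4.16 * -1.3 = -5.408
lambda_3 * g_3 = 1.41 * -1.74 = -2.4534
Total violation = 1.703 + 5.408 + 2.4534 = 9.5644


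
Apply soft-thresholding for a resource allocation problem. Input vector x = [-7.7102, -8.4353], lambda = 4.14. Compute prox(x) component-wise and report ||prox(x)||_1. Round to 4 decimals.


Soft-thresholding with lambda = 4.14:
prox(-7.7102) = sign(-7.7102)*max(|-7.7102| - 4.14, 0) = -3.5702
prox(-8.4353) = sign(-8.4353)*max(|-8.4353| - 4.14, 0) = -4.2953
prox(x) = [-3.5702, -4.2953]
||prox(x)||_1 = 3.5702 + 4.2953 = 7.8655


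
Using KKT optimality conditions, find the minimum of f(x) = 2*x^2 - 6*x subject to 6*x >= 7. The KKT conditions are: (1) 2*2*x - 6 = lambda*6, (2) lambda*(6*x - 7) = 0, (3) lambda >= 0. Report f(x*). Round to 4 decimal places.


Step 1: Try lambda = 0 (constraint inactive).
Stationarity: 2*2*x - 6 = 0
x* = 6/(2*2) = 1.5
Check constraint: 6*1.5 = 9.0 >= 7 -- satisfied.
Step 2: Compute optimal value.
f(x*) = 2*1.5^2 - 6*1.5 = -4.5


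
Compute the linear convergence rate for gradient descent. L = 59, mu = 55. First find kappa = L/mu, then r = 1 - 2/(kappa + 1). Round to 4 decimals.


Step 1: Compute the condition number.
kappa = L/mu = 59/55 = 1.0727
Step 2: Compute the convergence rate.
r = 1 - 2/(kappa + 1) = 1 - 2*mu/(L + mu) = (L - mu)/(L + mu) = 4/114 = 0.0351


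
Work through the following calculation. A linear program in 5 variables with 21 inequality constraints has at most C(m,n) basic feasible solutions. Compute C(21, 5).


Each vertex corresponds to some choice of n active constraints out of m, so the number of vertices is at most C(m, n) = m! / (n!(m-n)!).
m = 21, n = 5
Numerator: 21 * 20 * 19 * 18 * 17
Denominator: 5! = 120
C(21, 5) = 20349


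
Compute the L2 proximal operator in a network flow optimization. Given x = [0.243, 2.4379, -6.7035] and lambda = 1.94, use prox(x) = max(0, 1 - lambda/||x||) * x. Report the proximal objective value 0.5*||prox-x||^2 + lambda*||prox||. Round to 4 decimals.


Step 1: Compute ||x||.
||x|| = 7.1372
Step 2: Compute scaling factor.
scale = max(0, 1 - 1.94/7.1372) = 0.7282
Step 3: prox(x) = [0.1769, 1.7752, -4.8814]
||prox(x)|| = 5.1972
Step 4: Proximal objective.
0.5*||prox-x||^2 = 1.8818
lambda*||prox|| = 10.0826
Total = 11.9643


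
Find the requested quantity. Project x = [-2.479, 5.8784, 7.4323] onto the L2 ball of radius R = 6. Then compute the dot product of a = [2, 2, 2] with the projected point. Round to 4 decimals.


Step 1: Compute ||x|| (intermediates to 6 decimals).
||x|| = sqrt((-2.479)^2 + 5.8784^2 + 7.4323^2) = 9.794902
Step 2: Project.
Since ||x|| > R, scale = R/||x|| = 6/9.794902 = 0.612564, proj(x) = scale * x
proj(x) = [-1.518546, 3.600896, 4.552759]
Step 3: Dot product.
a^T * proj(x) = 2*(-1.518546) + 2*3.600896 + 2*4.552759 = 13.2702


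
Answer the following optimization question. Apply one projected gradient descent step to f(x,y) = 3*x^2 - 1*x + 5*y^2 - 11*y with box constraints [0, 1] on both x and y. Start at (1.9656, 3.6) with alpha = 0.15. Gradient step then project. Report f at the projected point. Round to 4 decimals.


Step 1: Compute gradient at (1.9656, 3.6).
grad_x = 2*3*1.9656 - 1 = 10.7936
grad_y = 2*5*3.6 - 11 = 25.0
Step 2: Gradient step.
x_raw = 1.9656 - 0.15*10.7936 = 0.3466
y_raw = 3.6 - 0.15*25.0 = -0.15
Step 3: Project onto [0, 1].
x_proj = clip(0.3466) = 0.3466
y_proj = clip(-0.15) = 0.0
Step 4: Evaluate f.
f(0.3466, 0.0) = 0.0138


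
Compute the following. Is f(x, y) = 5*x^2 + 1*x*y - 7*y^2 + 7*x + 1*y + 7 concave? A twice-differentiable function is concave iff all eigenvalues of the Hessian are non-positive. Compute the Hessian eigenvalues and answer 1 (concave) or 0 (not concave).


The Hessian of f(x,y) = 5*x^2 + 1*x*y - 7*y^2 + 7*x + 1*y + 7 is:
H = [[10, 1], [1, -14]]
Trace = 10 - 14 = -4
Determinant = 10*-14 - (1)^2 = -141
Discriminant = (-4)^2 - 4*-141 = 580.0
Eigenvalues: lambda_1 = -14.0416, lambda_2 = 10.0416
The function is not concave.

0


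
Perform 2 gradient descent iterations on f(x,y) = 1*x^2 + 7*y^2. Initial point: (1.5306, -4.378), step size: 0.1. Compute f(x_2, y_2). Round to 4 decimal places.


Gradient descent on f(x,y) = 1*x^2 + 7*y^2.
Starting point: (1.5306, -4.378), alpha = 0.1
Step 1: grad_x = 2*1*1.5306 = 3.0612, grad_y = 2*7*-4.378 = -61.292
  x_1 = 1.5306 - 0.1*3.0612 = 1.2245
  y_1 = -4.378 - 0.1*-61.292 = 1.7512
Step 2: grad_x = 2*1*1.2245 = 2.449, grad_y = 2*7*1.7512 = 24.5168
  x_2 = 1.2245 - 0.1*2.449 = 0.9796
  y_2 = 1.7512 - 0.1*24.5168 = -0.7005
f(0.9796, -0.7005) = 1*0.9796^2 + 7*(-0.7005)^2 = 4.3943


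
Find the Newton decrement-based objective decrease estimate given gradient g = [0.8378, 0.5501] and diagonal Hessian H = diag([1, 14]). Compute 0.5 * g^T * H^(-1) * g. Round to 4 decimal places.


Step 1: H is diagonal, so H^(-1) * g = [0.8378, 0.0393].
Step 2: g^T H^(-1) g = sum_i g_i^2 / H_ii
  = (0.8378)^2/1 + (0.5501)^2/14
  = 0.7019 + 0.0216 = 0.7235
Step 3: Objective decrease = 0.5 * g^T H^(-1) g = 0.3618


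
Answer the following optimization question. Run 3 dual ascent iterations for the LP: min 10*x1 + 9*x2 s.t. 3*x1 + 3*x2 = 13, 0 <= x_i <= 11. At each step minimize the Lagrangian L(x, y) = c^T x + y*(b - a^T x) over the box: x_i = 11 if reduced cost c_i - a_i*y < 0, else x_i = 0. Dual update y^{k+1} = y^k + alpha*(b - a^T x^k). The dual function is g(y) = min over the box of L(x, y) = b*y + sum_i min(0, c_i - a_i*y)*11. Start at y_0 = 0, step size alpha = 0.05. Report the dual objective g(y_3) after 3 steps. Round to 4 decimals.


Dual ascent for LP: min 10*x1 + 9*x2, 3*x1 + 3*x2 = 13, 0 <= x_i <= 11
Step 1: y^k = 0.0, reduced costs: (10.0, 9.0)
  x^k = (0.0, 0.0), subgradient = b - a^T x = 13.0
  y^{k+1} = 0.0 + 0.05*13.0 = 0.65
Step 2: y^k = 0.65, reduced costs: (8.05, 7.05)
  x^k = (0.0, 0.0), subgradient = b - a^T x = 13.0
  y^{k+1} = 0.65 + 0.05*13.0 = 1.3
Step 3: y^k = 1.3, reduced costs: (6.1, 5.1)
  x^k = (0.0, 0.0), subgradient = b - a^T x = 13.0
  y^{k+1} = 1.3 + 0.05*13.0 = 1.95
Dual objective at y_3 = 1.95: reduced costs (4.15, 3.15), box minimizer x = (0.0, 0.0)
g(y_3) = b*y + (c1 - a1*y)*x1 + (c2 - a2*y)*x2 = 13*1.95 + 4.15*0.0 + 3.15*0.0 = 25.35 + 0.0 + 0.0 = 25.35


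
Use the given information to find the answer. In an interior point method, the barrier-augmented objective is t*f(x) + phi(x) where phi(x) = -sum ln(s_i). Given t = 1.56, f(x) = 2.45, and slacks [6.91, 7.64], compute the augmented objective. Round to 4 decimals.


Step 1: Compute log-barrier.
ln values: [1.933, 2.0334]
phi = -(1.933 + 2.0334) = -3.9664
Step 2: Compute augmented objective.
t*f(x) = 1.56*2.45 = 3.822
Total = 3.822 - 3.9664 = -0.1444


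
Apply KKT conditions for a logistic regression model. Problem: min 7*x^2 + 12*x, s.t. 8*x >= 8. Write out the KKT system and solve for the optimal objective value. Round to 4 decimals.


Step 1: Try lambda = 0 (constraint inactive).
x_unc = -12/(2*7) = -0.8571
Check: 8*-0.8571 = -6.8568 < 8 -- violated!
Step 2: Constraint must be active: 8*x = 8
x* = 8/8 = 1.0
lambda = (2*7*1.0 + 12)/8 = 3.25
Step 3: Compute optimal value.
f(x*) = 7*1.0^2 + 12*1.0 = 19.0


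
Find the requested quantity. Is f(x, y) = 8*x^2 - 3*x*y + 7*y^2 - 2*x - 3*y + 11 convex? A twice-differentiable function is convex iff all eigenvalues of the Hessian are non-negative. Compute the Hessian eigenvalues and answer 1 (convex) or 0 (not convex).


The Hessian of f(x,y) = 8*x^2 - 3*x*y + 7*y^2 - 2*x - 3*y + 11 is:
H = [[16, -3], [-3, 14]]
Trace = 16 + 14 = 30
Determinant = 16*14 - (-3)^2 = 215
Discriminant = (30)^2 - 4*215 = 40.0
Eigenvalues: lambda_1 = 11.8377, lambda_2 = 18.1623
The function is convex.

1


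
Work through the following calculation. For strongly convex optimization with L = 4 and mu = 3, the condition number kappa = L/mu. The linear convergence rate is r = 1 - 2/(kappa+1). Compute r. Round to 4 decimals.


Step 1: Compute the condition number.
kappa = L/mu = 4/3 = 1.3333
Step 2: Compute the convergence rate.
r = 1 - 2/(kappa + 1) = 1 - 2*mu/(L + mu) = (L - mu)/(L + mu) = 1/7 = 0.1429


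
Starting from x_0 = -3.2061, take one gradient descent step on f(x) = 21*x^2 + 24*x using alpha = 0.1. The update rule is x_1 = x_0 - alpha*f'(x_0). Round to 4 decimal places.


We compute the gradient at x_0 and apply the update.
f'(x) = 42*x + 24
f'(-3.2061) = 42*-3.2061 + 24 = -110.6562
x_1 = -3.2061 - 0.1*-110.6562 = 7.8595


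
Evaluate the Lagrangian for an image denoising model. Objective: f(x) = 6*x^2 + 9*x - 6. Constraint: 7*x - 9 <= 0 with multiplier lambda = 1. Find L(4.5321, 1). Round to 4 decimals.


Step 1: Evaluate f(x).
f(4.5321) = 6*4.5321^2 + 9*4.5321 - 6 = 158.0285
Step 2: Evaluate g(x).
g(4.5321) = 7*4.5321 - 9 = 22.7247
Step 3: Compute Lagrangian.
L = 158.0285 + 1*22.7247 = 180.7532


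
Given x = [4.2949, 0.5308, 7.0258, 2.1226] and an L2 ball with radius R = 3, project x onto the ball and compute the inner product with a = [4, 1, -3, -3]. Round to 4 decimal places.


Step 1: Compute ||x|| (intermediates to 6 decimals).
||x|| = sqrt(4.2949^2 + 0.5308^2 + 7.0258^2 + 2.1226^2) = 8.520282
Step 2: Project.
Since ||x|| > R, scale = R/||x|| = 3/8.520282 = 0.352101, proj(x) = scale * x
proj(x) = [1.512239, 0.186895, 2.473791, 0.74737]
Step 3: Dot product.
a^T * proj(x) = 4*1.512239 + 1*0.186895 - 3*2.473791 - 3*0.74737 = -3.4276


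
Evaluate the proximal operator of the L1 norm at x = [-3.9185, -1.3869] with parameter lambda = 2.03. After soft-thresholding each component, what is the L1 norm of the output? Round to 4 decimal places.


Soft-thresholding with lambda = 2.03:
prox(-3.9185) = sign(-3.9185)*max(|-3.9185| - 2.03, 0) = -1.8885
prox(-1.3869) = sign(-1.3869)*max(|-1.3869| - 2.03, 0) = 0.0
prox(x) = [-1.8885, 0.0]
||prox(x)||_1 = 1.8885 + 0.0 = 1.8885


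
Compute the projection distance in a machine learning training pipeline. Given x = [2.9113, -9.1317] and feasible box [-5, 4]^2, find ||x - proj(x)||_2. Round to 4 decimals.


Project each component onto [-5, 4].
clip(2.9113) = 2.9113, clip(-9.1317) = -5.0
Projection = [2.9113, -5.0]
Squared diffs: [0.0, 17.0709]
Distance = sqrt(17.0709) = 4.1317


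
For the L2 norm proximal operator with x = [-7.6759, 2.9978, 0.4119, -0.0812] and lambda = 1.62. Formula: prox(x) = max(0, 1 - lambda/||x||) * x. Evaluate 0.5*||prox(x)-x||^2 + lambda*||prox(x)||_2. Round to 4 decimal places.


Step 1: Compute ||x||.
||x|| = 8.2512
Step 2: Compute scaling factor.
scale = max(0, 1 - 1.62/8.2512) = 0.8037
Step 3: prox(x) = [-6.1689, 2.4092, 0.331, -0.0653]
||prox(x)|| = 6.6312
Step 4: Proximal objective.
0.5*||prox-x||^2 = 1.3122
lambda*||prox|| = 10.7425
Total = 12.0548


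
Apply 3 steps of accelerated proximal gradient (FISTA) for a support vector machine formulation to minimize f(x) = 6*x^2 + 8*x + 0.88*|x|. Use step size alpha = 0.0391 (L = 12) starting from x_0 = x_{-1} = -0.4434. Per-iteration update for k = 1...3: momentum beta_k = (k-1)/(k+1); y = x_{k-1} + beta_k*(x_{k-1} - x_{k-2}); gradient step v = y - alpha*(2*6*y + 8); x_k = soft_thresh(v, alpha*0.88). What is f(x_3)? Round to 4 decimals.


FISTA on f(x) = 6*x^2 + 8*x + 0.88*|x|
L = 12, alpha = 0.0391
Iteration 1: beta = 0.0, y = -0.4434 + 0.0*(-0.4434 + 0.4434) = -0.4434
  grad(y) = 2.6792, v = y - alpha*grad = -0.5482
  prox(v) = soft_thresh(-0.5482, 0.0344) = -0.5137
Iteration 2: beta = 0.3333, y = -0.5137 + 0.3333*(-0.5137 + 0.4434) = -0.5372
  grad(y) = 1.5536, v = y - alpha*grad = -0.5979
  prox(v) = soft_thresh(-0.5979, 0.0344) = -0.5635
Iteration 3: beta = 0.5, y = -0.5635 + 0.5*(-0.5635 + 0.5137) = -0.5884
  grad(y) = 0.9388, v = y - alpha*grad = -0.6251
  prox(v) = soft_thresh(-0.6251, 0.0344) = -0.5907
f(x_3) = 6*(-0.5907)^2 + 8*(-0.5907) + 0.88*|-0.5907| = -2.1122


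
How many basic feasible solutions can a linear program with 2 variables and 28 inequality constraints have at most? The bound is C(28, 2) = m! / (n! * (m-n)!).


Each vertex corresponds to some choice of n active constraints out of m, so the number of vertices is at most C(m, n) = m! / (n!(m-n)!).
m = 28, n = 2
Numerator: 28 * 27
Denominator: 2! = 2
C(28, 2) = 378


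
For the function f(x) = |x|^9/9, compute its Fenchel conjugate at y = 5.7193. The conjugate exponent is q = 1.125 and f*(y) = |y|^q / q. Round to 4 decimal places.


The conjugate exponent q satisfies 1/p + 1/q = 1.
p = 9, so q = 9/(9 - 1) = 1.125
|y|^q = 5.7193^1.125 = 7.1123
f*(5.7193) = 7.1123 / 1.125 = 6.3221


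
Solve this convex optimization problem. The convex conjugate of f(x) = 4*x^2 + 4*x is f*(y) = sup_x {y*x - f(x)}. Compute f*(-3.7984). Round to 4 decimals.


f*(y) = sup_x {y*x - a*x^2 - b*x} = sup_x {(y-b)*x - a*x^2}
FOC: (y - b) - 2a*x = 0 => x* = (y - b)/(2a)
x* = (-3.7984 - 4)/(2*4) = -0.9748
f*(-3.7984) = (y-b)^2/(4a) = (-3.7984 - 4)^2/(4*4)
= 60.815/16 = 3.8009


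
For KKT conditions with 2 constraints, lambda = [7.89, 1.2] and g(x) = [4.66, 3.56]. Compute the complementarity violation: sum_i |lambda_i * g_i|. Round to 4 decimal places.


KKT complementary slackness check:
lambda_1 * g_1 = 7.89 * 4.66 = 36.7674
lambda_2 * g_2 = 1.2 * 3.56 = 4.272
Total violation = 36.7674 + 4.272 = 41.0394


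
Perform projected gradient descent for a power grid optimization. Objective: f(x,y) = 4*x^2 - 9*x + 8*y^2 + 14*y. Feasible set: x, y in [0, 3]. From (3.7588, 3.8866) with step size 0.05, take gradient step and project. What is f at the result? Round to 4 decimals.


Step 1: Compute gradient at (3.7588, 3.8866).
grad_x = 2*4*3.7588 - 9 = 21.0704
grad_y = 2*8*3.8866 + 14 = 76.1856
Step 2: Gradient step.
x_raw = 3.7588 - 0.05*21.0704 = 2.7053
y_raw = 3.8866 - 0.05*76.1856 = 0.0773
Step 3: Project onto [0, 3].
x_proj = clip(2.7053) = 2.7053
y_proj = clip(0.0773) = 0.0773
Step 4: Evaluate f.
f(2.7053, 0.0773) = 6.0569


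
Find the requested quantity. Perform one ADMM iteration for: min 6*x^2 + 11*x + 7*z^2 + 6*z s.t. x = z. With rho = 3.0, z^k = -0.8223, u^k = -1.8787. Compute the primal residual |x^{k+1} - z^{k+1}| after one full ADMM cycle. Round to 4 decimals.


ADMM iteration with rho = 3.0, z^k = -0.8223, u^k = -1.8787
Step 1: x-update.
Minimize 6*x^2 + 11*x + (3.0/2)*(x + 0.8223 - 1.8787)^2
FOC: (2*6 + 3.0)*x = -11 + 3.0*(-0.8223 + 1.8787)
x^{k+1} = -0.5221
Step 2: z-update.
Minimize 7*z^2 + 6*z + (3.0/2)*(-0.5221 - z - 1.8787)^2
FOC: (2*7 + 3.0)*z = -6 + 3.0*(-0.5221 - 1.8787)
z^{k+1} = -0.7766
Step 3: u-update.
u^{k+1} = -1.8787 - 0.5221 + 0.7766 = -1.6241
Step 4: Primal residual = |-0.5221 + 0.7766| = 0.2546


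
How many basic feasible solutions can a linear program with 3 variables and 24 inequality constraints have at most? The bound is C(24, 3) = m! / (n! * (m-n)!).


Each vertex corresponds to some choice of n active constraints out of m, so the number of vertices is at most C(m, n) = m! / (n!(m-n)!).
m = 24, n = 3
Numerator: 24 * 23 * 22
Denominator: 3! = 6
C(24, 3) = 2024


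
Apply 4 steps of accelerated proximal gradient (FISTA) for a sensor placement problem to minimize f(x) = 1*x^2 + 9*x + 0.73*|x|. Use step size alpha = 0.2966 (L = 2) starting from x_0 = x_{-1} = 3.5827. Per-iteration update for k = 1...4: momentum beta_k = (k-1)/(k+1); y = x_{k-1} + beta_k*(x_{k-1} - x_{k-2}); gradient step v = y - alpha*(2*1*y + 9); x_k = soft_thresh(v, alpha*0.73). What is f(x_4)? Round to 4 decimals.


FISTA on f(x) = 1*x^2 + 9*x + 0.73*|x|
L = 2, alpha = 0.2966
Iteration 1: beta = 0.0, y = 3.5827 + 0.0*(3.5827 - 3.5827) = 3.5827
  grad(y) = 16.1654, v = y - alpha*grad = -1.212
  prox(v) = soft_thresh(-1.212, 0.2165) = -0.9954
Iteration 2: beta = 0.3333, y = -0.9954 + 0.3333*(-0.9954 - 3.5827) = -2.5215
  grad(y) = 3.957, v = y - alpha*grad = -3.6951
  prox(v) = soft_thresh(-3.6951, 0.2165) = -3.4786
Iteration 3: beta = 0.5, y = -3.4786 + 0.5*(-3.4786 + 0.9954) = -4.7202
  grad(y) = -0.4404, v = y - alpha*grad = -4.5896
  prox(v) = soft_thresh(-4.5896, 0.2165) = -4.3731
Iteration 4: beta = 0.6, y = -4.3731 + 0.6*(-4.3731 + 3.4786) = -4.9097
  grad(y) = -0.8195, v = y - alpha*grad = -4.6667
  prox(v) = soft_thresh(-4.6667, 0.2165) = -4.4502
f(x_4) = 1*(-4.4502)^2 + 9*(-4.4502) + 0.73*|-4.4502| = -16.9989


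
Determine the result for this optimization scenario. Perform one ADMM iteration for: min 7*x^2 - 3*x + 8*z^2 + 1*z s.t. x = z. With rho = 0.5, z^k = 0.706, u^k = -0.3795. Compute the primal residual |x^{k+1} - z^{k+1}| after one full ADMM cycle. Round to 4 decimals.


ADMM iteration with rho = 0.5, z^k = 0.706, u^k = -0.3795
Step 1: x-update.
Minimize 7*x^2 - 3*x + (0.5/2)*(x - 0.706 - 0.3795)^2
FOC: (2*7 + 0.5)*x = 3 + 0.5*(0.706 + 0.3795)
x^{k+1} = 0.2443
Step 2: z-update.
Minimize 8*z^2 + 1*z + (0.5/2)*(0.2443 - z - 0.3795)^2
FOC: (2*8 + 0.5)*z = -1 + 0.5*(0.2443 - 0.3795)
z^{k+1} = -0.0647
Step 3: u-update.
u^{k+1} = -0.3795 + 0.2443 + 0.0647 = -0.0705
Step 4: Primal residual = |0.2443 + 0.0647| = 0.309


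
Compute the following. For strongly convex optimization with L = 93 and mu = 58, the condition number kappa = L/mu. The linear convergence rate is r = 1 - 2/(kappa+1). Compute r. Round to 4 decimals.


Step 1: Compute the condition number.
kappa = L/mu = 93/58 = 1.6034
Step 2: Compute the convergence rate.
r = 1 - 2/(kappa + 1) = 1 - 2*mu/(L + mu) = (L - mu)/(L + mu) = 35/151 = 0.2318


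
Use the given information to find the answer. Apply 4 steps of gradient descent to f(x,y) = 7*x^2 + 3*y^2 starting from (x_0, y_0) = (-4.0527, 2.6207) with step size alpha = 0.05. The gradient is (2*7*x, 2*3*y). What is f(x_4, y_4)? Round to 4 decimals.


Gradient descent on f(x,y) = 7*x^2 + 3*y^2.
Starting point: (-4.0527, 2.6207), alpha = 0.05
Step 1: grad_x = 2*7*-4.0527 = -56.7378, grad_y = 2*3*2.6207 = 15.7242
  x_1 = -4.0527 - 0.05*-56.7378 = -1.2158
  y_1 = 2.6207 - 0.05*15.7242 = 1.8345
Step 2: grad_x = 2*7*-1.2158 = -17.0213, grad_y = 2*3*1.8345 = 11.0069
  x_2 = -1.2158 - 0.05*-17.0213 = -0.3647
  y_2 = 1.8345 - 0.05*11.0069 = 1.2841
Step 3: grad_x = 2*7*-0.3647 = -5.1064, grad_y = 2*3*1.2841 = 7.7049
  x_3 = -0.3647 - 0.05*-5.1064 = -0.1094
  y_3 = 1.2841 - 0.05*7.7049 = 0.8989
Step 4: grad_x = 2*7*-0.1094 = -1.5319, grad_y = 2*3*0.8989 = 5.3934
  x_4 = -0.1094 - 0.05*-1.5319 = -0.0328
  y_4 = 0.8989 - 0.05*5.3934 = 0.6292
f(-0.0328, 0.6292) = 7*(-0.0328)^2 + 3*0.6292^2 = 1.1953


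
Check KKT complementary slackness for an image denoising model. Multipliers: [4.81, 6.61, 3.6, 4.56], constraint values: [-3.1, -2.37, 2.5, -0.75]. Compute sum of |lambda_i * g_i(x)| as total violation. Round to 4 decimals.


KKT complementary slackness check:
lambda_1 * g_1 = 4.81 * -3.1 = -14.911
lambda_2 * g_2 = 6.61 * -2.37 = -15.6657
lambda_3 * g_3 = 3.6 * 2.5 = 9.0
lambda_4 * g_4 = 4.56 * -0.75 = -3.42
Total violation = 14.911 + 15.6657 + 9.0 + 3.42 = 42.9967


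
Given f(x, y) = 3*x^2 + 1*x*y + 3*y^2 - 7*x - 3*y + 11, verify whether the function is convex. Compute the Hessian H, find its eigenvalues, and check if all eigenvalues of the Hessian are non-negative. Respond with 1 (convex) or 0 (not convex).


The Hessian of f(x,y) = 3*x^2 + 1*x*y + 3*y^2 - 7*x - 3*y + 11 is:
H = [[6, 1], [1, 6]]
Trace = 6 + 6 = 12
Determinant = 6*6 - (1)^2 = 35
Discriminant = (12)^2 - 4*35 = 4.0
Eigenvalues: lambda_1 = 5.0, lambda_2 = 7.0
The function is convex.

1


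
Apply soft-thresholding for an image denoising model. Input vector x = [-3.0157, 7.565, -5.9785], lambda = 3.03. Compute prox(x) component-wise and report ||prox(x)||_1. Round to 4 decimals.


Soft-thresholding with lambda = 3.03:
prox(-3.0157) = sign(-3.0157)*max(|-3.0157| - 3.03, 0) = 0.0
prox(7.565) = sign(7.565)*max(|7.565| - 3.03, 0) = 4.535
prox(-5.9785) = sign(-5.9785)*max(|-5.9785| - 3.03, 0) = -2.9485
prox(x) = [0.0, 4.535, -2.9485]
||prox(x)||_1 = 0.0 + 4.535 + 2.9485 = 7.4835


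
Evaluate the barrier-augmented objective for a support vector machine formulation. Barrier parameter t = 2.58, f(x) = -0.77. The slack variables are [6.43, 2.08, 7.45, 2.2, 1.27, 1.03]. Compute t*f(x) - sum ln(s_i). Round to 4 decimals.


Step 1: Compute log-barrier.
ln values: [1.861, 0.7324, 2.0082, 0.7885, 0.239, 0.0296]
phi = -(1.861 + 0.7324 + 2.0082 + 0.7885 + 0.239 + 0.0296) = -5.6586
Step 2: Compute augmented objective.
t*f(x) = 2.58*-0.77 = -1.9866
Total = -1.9866 - 5.6586 = -7.6452


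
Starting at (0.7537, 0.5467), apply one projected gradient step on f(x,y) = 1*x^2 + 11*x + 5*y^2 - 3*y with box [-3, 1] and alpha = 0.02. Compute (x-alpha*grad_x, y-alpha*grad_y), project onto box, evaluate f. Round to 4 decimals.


Step 1: Compute gradient at (0.7537, 0.5467).
grad_x = 2*1*0.7537 + 11 = 12.5074
grad_y = 2*5*0.5467 - 3 = 2.467
Step 2: Gradient step.
x_raw = 0.7537 - 0.02*12.5074 = 0.5036
y_raw = 0.5467 - 0.02*2.467 = 0.4974
Step 3: Project onto [-3, 1].
x_proj = clip(0.5036) = 0.5036
y_proj = clip(0.4974) = 0.4974
Step 4: Evaluate f.
f(0.5036, 0.4974) = 5.5374


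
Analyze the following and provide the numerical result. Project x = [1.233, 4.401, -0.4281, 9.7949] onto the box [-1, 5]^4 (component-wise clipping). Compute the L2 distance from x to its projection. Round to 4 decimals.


Project each component onto [-1, 5].
clip(1.233) = 1.233, clip(4.401) = 4.401, clip(-0.4281) = -0.4281, clip(9.7949) = 5.0
Projection = [1.233, 4.401, -0.4281, 5.0]
Squared diffs: [0.0, 0.0, 0.0, 22.9911]
Distance = sqrt(22.9911) = 4.7949


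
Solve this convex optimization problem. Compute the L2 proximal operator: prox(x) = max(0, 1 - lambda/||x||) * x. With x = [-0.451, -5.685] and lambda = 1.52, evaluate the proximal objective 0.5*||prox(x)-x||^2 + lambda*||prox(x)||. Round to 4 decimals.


Step 1: Compute ||x||.
||x|| = 5.7029
Step 2: Compute scaling factor.
scale = max(0, 1 - 1.52/5.7029) = 0.7335
Step 3: prox(x) = [-0.3308, -4.1698]
||prox(x)|| = 4.1829
Step 4: Proximal objective.
0.5*||prox-x||^2 = 1.1552
lambda*||prox|| = 6.358
Total = 7.5131


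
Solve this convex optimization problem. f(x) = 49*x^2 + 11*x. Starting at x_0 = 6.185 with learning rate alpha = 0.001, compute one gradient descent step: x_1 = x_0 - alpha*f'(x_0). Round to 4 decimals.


We compute the gradient at x_0 and apply the update.
f'(x) = 98*x + 11
f'(6.185) = 98*6.185 + 11 = 617.13
x_1 = 6.185 - 0.001*617.13 = 5.5679


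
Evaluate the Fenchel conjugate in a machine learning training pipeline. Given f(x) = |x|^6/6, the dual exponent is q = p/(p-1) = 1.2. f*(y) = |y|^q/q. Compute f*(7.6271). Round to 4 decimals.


The conjugate exponent q satisfies 1/p + 1/q = 1.
p = 6, so q = 6/(6 - 1) = 1.2
|y|^q = 7.6271^1.2 = 11.4507
f*(7.6271) = 11.4507 / 1.2 = 9.5422


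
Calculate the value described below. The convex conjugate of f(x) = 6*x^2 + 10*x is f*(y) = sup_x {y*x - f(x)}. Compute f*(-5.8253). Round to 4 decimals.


f*(y) = sup_x {y*x - a*x^2 - b*x} = sup_x {(y-b)*x - a*x^2}
FOC: (y - b) - 2a*x = 0 => x* = (y - b)/(2a)
x* = (-5.8253 - 10)/(2*6) = -1.3188
f*(-5.8253) = (y-b)^2/(4a) = (-5.8253 - 10)^2/(4*6)
= 250.4401/24 = 10.435


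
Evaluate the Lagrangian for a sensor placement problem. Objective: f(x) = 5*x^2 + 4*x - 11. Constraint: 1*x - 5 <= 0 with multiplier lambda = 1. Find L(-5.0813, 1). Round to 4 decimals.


Step 1: Evaluate f(x).
f(-5.0813) = 5*(-5.0813)^2 + 4*(-5.0813) - 11 = 97.7728
Step 2: Evaluate g(x).
g(-5.0813) = 1*-5.0813 - 5 = -10.0813
Step 3: Compute Lagrangian.
L = 97.7728 + 1*-10.0813 = 87.6915


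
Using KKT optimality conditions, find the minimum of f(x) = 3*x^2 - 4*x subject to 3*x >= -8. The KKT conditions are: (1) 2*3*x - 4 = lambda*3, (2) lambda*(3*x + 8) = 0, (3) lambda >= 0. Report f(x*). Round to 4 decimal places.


Step 1: Try lambda = 0 (constraint inactive).
Stationarity: 2*3*x - 4 = 0
x* = 4/(2*3) = 2/3 = 0.6667 (rounded; the exact value 2/3 is used below)
Check constraint: 3*0.6667 = 2.0001 >= -8 -- satisfied.
Step 2: Compute optimal value.
f(x*) = 3*(2/3)^2 - 4*(2/3) = -1.3333


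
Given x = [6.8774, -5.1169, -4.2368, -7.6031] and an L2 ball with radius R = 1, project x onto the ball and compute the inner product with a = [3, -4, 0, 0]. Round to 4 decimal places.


Step 1: Compute ||x|| (intermediates to 6 decimals).
||x|| = sqrt(6.8774^2 + (-5.1169)^2 + (-4.2368)^2 + (-7.6031)^2) = 12.216337
Step 2: Project.
Since ||x|| > R, scale = R/||x|| = 1/12.216337 = 0.081858, proj(x) = scale * x
proj(x) = [0.56297, -0.418859, -0.346816, -0.622375]
Step 3: Dot product.
a^T * proj(x) = 3*0.56297 - 4*(-0.418859) + 0*(-0.346816) + 0*(-0.622375) = 3.3643


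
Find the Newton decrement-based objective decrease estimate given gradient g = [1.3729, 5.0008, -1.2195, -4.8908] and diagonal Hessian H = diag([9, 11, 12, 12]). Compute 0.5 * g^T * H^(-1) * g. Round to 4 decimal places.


Step 1: H is diagonal, so H^(-1) * g = [0.1525, 0.4546, -0.1016, -0.4076].
Step 2: g^T H^(-1) g = sum_i g_i^2 / H_ii
  = (1.3729)^2/9 + (5.0008)^2/11 + (-1.2195)^2/12 + (-4.8908)^2/12
  = 0.2094 + 2.2735 + 0.1239 + 1.9933 = 4.6001
Step 3: Objective decrease = 0.5 * g^T H^(-1) g = 2.3001


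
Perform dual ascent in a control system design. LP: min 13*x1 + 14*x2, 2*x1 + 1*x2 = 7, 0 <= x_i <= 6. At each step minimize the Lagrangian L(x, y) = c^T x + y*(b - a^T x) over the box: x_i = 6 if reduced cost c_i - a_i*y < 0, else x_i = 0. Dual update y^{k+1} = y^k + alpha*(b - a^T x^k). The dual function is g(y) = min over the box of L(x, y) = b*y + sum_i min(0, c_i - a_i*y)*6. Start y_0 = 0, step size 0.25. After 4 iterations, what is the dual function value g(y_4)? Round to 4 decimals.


Dual ascent for LP: min 13*x1 + 14*x2, 2*x1 + 1*x2 = 7, 0 <= x_i <= 6
Step 1: y^k = 0.0, reduced costs: (13.0, 14.0)
  x^k = (0.0, 0.0), subgradient = b - a^T x = 7.0
  y^{k+1} = 0.0 + 0.25*7.0 = 1.75
Step 2: y^k = 1.75, reduced costs: (9.5, 12.25)
  x^k = (0.0, 0.0), subgradient = b - a^T x = 7.0
  y^{k+1} = 1.75 + 0.25*7.0 = 3.5
Step 3: y^k = 3.5, reduced costs: (6.0, 10.5)
  x^k = (0.0, 0.0), subgradient = b - a^T x = 7.0
  y^{k+1} = 3.5 + 0.25*7.0 = 5.25
Step 4: y^k = 5.25, reduced costs: (2.5, 8.75)
  x^k = (0.0, 0.0), subgradient = b - a^T x = 7.0
  y^{k+1} = 5.25 + 0.25*7.0 = 7.0
Dual objective at y_4 = 7.0: reduced costs (-1.0, 7.0), box minimizer x = (6.0, 0.0)
g(y_4) = b*y + (c1 - a1*y)*x1 + (c2 - a2*y)*x2 = 7*7.0 + (-1.0)*6.0 + 7.0*0.0 = 49.0 - 6.0 + 0.0 = 43.0


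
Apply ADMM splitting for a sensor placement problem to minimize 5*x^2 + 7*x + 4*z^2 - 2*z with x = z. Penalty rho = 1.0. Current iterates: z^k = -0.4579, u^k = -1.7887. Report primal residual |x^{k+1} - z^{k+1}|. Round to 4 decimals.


ADMM iteration with rho = 1.0, z^k = -0.4579, u^k = -1.7887
Step 1: x-update.
Minimize 5*x^2 + 7*x + (1.0/2)*(x + 0.4579 - 1.7887)^2
FOC: (2*5 + 1.0)*x = -7 + 1.0*(-0.4579 + 1.7887)
x^{k+1} = -0.5154
Step 2: z-update.
Minimize 4*z^2 - 2*z + (1.0/2)*(-0.5154 - z - 1.7887)^2
FOC: (2*4 + 1.0)*z = 2 + 1.0*(-0.5154 - 1.7887)
z^{k+1} = -0.0338
Step 3: u-update.
u^{k+1} = -1.7887 - 0.5154 + 0.0338 = -2.2703
Step 4: Primal residual = |-0.5154 + 0.0338| = 0.4816


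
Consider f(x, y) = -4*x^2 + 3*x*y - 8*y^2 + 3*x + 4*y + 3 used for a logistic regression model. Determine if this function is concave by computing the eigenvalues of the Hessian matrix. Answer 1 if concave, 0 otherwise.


The Hessian of f(x,y) = -4*x^2 + 3*x*y - 8*y^2 + 3*x + 4*y + 3 is:
H = [[-8, 3], [3, -16]]
Trace = -8 - 16 = -24
Determinant = -8*-16 - (3)^2 = 119
Discriminant = (-24)^2 - 4*119 = 100.0
Eigenvalues: lambda_1 = -17.0, lambda_2 = -7.0
The function is concave.

1


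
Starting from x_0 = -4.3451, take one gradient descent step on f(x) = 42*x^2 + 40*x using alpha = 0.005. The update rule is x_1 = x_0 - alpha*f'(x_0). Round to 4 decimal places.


We compute the gradient at x_0 and apply the update.
f'(x) = 84*x + 40
f'(-4.3451) = 84*-4.3451 + 40 = -324.9884
x_1 = -4.3451 - 0.005*-324.9884 = -2.7202


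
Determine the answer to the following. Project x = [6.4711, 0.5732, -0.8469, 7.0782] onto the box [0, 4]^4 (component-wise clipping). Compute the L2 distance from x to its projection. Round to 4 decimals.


Project each component onto [0, 4].
clip(6.4711) = 4.0, clip(0.5732) = 0.5732, clip(-0.8469) = 0.0, clip(7.0782) = 4.0
Projection = [4.0, 0.5732, 0.0, 4.0]
Squared diffs: [6.1063, 0.0, 0.7172, 9.4753]
Distance = sqrt(16.2988) = 4.0372


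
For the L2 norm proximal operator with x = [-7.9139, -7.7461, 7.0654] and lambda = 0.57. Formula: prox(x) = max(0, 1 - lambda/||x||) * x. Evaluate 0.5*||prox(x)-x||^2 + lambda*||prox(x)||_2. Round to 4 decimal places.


Step 1: Compute ||x||.
||x|| = 13.1359
Step 2: Compute scaling factor.
scale = max(0, 1 - 0.57/13.1359) = 0.9566
Step 3: prox(x) = [-7.5705, -7.41, 6.7588]
||prox(x)|| = 12.5659
Step 4: Proximal objective.
0.5*||prox-x||^2 = 0.1625
lambda*||prox|| = 7.1626
Total = 7.325


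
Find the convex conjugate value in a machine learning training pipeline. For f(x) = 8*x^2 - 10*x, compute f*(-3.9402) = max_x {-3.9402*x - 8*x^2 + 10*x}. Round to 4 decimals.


f*(y) = sup_x {y*x - a*x^2 - b*x} = sup_x {(y-b)*x - a*x^2}
FOC: (y - b) - 2a*x = 0 => x* = (y - b)/(2a)
x* = (-3.9402 + 10)/(2*8) = 0.3787
f*(-3.9402) = (y-b)^2/(4a) = (-3.9402 + 10)^2/(4*8)
= 36.7212/32 = 1.1475


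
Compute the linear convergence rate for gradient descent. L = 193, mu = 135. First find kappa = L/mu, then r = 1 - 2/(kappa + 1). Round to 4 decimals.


Step 1: Compute the condition number.
kappa = L/mu = 193/135 = 1.4296
Step 2: Compute the convergence rate.
r = 1 - 2/(kappa + 1) = 1 - 2*mu/(L + mu) = (L - mu)/(L + mu) = 58/328 = 0.1768


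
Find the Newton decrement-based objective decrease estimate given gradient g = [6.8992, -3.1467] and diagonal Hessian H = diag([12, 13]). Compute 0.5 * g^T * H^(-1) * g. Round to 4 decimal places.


Step 1: H is diagonal, so H^(-1) * g = [0.5749, -0.2421].
Step 2: g^T H^(-1) g = sum_i g_i^2 / H_ii
  = (6.8992)^2/12 + (-3.1467)^2/13
  = 3.9666 + 0.7617 = 4.7283
Step 3: Objective decrease = 0.5 * g^T H^(-1) g = 2.3641


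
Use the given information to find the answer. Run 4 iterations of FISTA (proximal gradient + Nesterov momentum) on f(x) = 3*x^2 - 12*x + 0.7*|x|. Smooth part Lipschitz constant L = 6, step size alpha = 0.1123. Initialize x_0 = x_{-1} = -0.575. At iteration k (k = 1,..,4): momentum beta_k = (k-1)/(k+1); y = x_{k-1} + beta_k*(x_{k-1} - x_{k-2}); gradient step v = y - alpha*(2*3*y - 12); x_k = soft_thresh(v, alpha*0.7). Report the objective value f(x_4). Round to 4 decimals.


FISTA on f(x) = 3*x^2 - 12*x + 0.7*|x|
L = 6, alpha = 0.1123
Iteration 1: beta = 0.0, y = -0.575 + 0.0*(-0.575 + 0.575) = -0.575
  grad(y) = -15.45, v = y - alpha*grad = 1.16
  prox(v) = soft_thresh(1.16, 0.0786) = 1.0814
Iteration 2: beta = 0.3333, y = 1.0814 + 0.3333*(1.0814 + 0.575) = 1.6336
  grad(y) = -2.1986, v = y - alpha*grad = 1.8805
  prox(v) = soft_thresh(1.8805, 0.0786) = 1.8019
Iteration 3: beta = 0.5, y = 1.8019 + 0.5*(1.8019 - 1.0814) = 2.1621
  grad(y) = 0.9725, v = y - alpha*grad = 2.0529
  prox(v) = soft_thresh(2.0529, 0.0786) = 1.9743
Iteration 4: beta = 0.6, y = 1.9743 + 0.6*(1.9743 - 1.8019) = 2.0777
  grad(y) = 0.4662, v = y - alpha*grad = 2.0253
  prox(v) = soft_thresh(2.0253, 0.0786) = 1.9467
f(x_4) = 3*1.9467^2 - 12*1.9467 + 0.7*|1.9467| = -10.6288


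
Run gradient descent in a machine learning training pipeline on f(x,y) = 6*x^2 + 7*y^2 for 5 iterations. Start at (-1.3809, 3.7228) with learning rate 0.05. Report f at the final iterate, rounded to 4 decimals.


Gradient descent on f(x,y) = 6*x^2 + 7*y^2.
Starting point: (-1.3809, 3.7228), alpha = 0.05
Step 1: grad_x = 2*6*-1.3809 = -16.5708, grad_y = 2*7*3.7228 = 52.1192
  x_1 = -1.3809 - 0.05*-16.5708 = -0.5524
  y_1 = 3.7228 - 0.05*52.1192 = 1.1168
Step 2: grad_x = 2*6*-0.5524 = -6.6283, grad_y = 2*7*1.1168 = 15.6358
  x_2 = -0.5524 - 0.05*-6.6283 = -0.2209
  y_2 = 1.1168 - 0.05*15.6358 = 0.3351
Step 3: grad_x = 2*6*-0.2209 = -2.6513, grad_y = 2*7*0.3351 = 4.6907
  x_3 = -0.2209 - 0.05*-2.6513 = -0.0884
  y_3 = 0.3351 - 0.05*4.6907 = 0.1005
Step 4: grad_x = 2*6*-0.0884 = -1.0605, grad_y = 2*7*0.1005 = 1.4072
  x_4 = -0.0884 - 0.05*-1.0605 = -0.0354
  y_4 = 0.1005 - 0.05*1.4072 = 0.0302
Step 5: grad_x = 2*6*-0.0354 = -0.4242, grad_y = 2*7*0.0302 = 0.4222
  x_5 = -0.0354 - 0.05*-0.4242 = -0.0141
  y_5 = 0.0302 - 0.05*0.4222 = 0.009
f(-0.0141, 0.009) = 6*(-0.0141)^2 + 7*0.009^2 = 0.0018


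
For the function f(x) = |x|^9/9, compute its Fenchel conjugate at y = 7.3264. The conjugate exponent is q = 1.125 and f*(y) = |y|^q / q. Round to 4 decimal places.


The conjugate exponent q satisfies 1/p + 1/q = 1.
p = 9, so q = 9/(9 - 1) = 1.125
|y|^q = 7.3264^1.125 = 9.3973
f*(7.3264) = 9.3973 / 1.125 = 8.3531


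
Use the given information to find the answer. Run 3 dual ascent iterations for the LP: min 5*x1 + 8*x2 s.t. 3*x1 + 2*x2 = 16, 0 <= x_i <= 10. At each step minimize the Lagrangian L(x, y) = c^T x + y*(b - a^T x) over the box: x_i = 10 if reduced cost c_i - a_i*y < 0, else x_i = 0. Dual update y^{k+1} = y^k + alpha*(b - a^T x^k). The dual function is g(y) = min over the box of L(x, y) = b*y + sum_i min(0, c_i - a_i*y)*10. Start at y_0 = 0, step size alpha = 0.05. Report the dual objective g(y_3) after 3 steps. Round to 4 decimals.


Dual ascent for LP: min 5*x1 + 8*x2, 3*x1 + 2*x2 = 16, 0 <= x_i <= 10
Step 1: y^k = 0.0, reduced costs: (5.0, 8.0)
  x^k = (0.0, 0.0), subgradient = b - a^T x = 16.0
  y^{k+1} = 0.0 + 0.05*16.0 = 0.8
Step 2: y^k = 0.8, reduced costs: (2.6, 6.4)
  x^k = (0.0, 0.0), subgradient = b - a^T x = 16.0
  y^{k+1} = 0.8 + 0.05*16.0 = 1.6
Step 3: y^k = 1.6, reduced costs: (0.2, 4.8)
  x^k = (0.0, 0.0), subgradient = b - a^T x = 16.0
  y^{k+1} = 1.6 + 0.05*16.0 = 2.4
Dual objective at y_3 = 2.4: reduced costs (-2.2, 3.2), box minimizer x = (10.0, 0.0)
g(y_3) = b*y + (c1 - a1*y)*x1 + (c2 - a2*y)*x2 = 16*2.4 + (-2.2)*10.0 + 3.2*0.0 = 38.4 - 22.0 + 0.0 = 16.4


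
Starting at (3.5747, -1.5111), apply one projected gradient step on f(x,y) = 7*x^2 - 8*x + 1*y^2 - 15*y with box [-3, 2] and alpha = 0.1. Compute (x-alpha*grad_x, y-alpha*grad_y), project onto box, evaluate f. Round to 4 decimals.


Step 1: Compute gradient at (3.5747, -1.5111).
grad_x = 2*7*3.5747 - 8 = 42.0458
grad_y = 2*1*-1.5111 - 15 = -18.0222
Step 2: Gradient step.
x_raw = 3.5747 - 0.1*42.0458 = -0.6299
y_raw = -1.5111 - 0.1*-18.0222 = 0.2911
Step 3: Project onto [-3, 2].
x_proj = clip(-0.6299) = -0.6299
y_proj = clip(0.2911) = 0.2911
Step 4: Evaluate f.
f(-0.6299, 0.2911) = 3.5342
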